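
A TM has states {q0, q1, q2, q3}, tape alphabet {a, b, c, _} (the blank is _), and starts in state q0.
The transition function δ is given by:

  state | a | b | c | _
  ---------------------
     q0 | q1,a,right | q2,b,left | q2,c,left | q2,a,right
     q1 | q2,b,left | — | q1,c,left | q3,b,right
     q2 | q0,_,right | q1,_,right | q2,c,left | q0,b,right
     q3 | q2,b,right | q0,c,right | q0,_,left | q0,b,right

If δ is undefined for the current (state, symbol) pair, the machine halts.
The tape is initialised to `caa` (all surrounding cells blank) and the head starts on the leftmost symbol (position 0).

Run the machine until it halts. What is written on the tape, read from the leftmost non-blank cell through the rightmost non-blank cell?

state=q0 head=0 tape=__[c]aa   (q0,c)→(q2,c,left)
state=q2 head=-1 tape=_[_]caa   (q2,_)→(q0,b,right)
state=q0 head=0 tape=_b[c]aa   (q0,c)→(q2,c,left)
state=q2 head=-1 tape=_[b]caa   (q2,b)→(q1,_,right)
state=q1 head=0 tape=__[c]aa   (q1,c)→(q1,c,left)
state=q1 head=-1 tape=_[_]caa   (q1,_)→(q3,b,right)
state=q3 head=0 tape=_b[c]aa   (q3,c)→(q0,_,left)
state=q0 head=-1 tape=_[b]_aa   (q0,b)→(q2,b,left)
state=q2 head=-2 tape=[_]b_aa   (q2,_)→(q0,b,right)
state=q0 head=-1 tape=b[b]_aa   (q0,b)→(q2,b,left)
state=q2 head=-2 tape=[b]b_aa   (q2,b)→(q1,_,right)
state=q1 head=-1 tape=_[b]_aa
The non-blank tape span at halt is b_aa.

b_aa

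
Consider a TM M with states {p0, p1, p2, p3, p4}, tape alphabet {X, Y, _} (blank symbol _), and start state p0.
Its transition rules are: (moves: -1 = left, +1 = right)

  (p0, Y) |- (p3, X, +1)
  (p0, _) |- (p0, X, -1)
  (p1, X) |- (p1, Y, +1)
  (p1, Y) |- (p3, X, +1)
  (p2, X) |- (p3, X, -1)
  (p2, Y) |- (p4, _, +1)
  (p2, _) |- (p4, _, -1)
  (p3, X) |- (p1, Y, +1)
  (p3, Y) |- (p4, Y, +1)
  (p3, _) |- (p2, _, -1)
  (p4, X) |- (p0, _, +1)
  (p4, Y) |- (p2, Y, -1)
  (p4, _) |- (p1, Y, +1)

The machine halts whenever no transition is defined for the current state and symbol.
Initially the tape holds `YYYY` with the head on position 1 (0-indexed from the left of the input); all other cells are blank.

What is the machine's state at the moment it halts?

state=p0 head=1 tape=Y[Y]YY__   (p0,Y)→(p3,X,+1)
state=p3 head=2 tape=YX[Y]Y__   (p3,Y)→(p4,Y,+1)
state=p4 head=3 tape=YXY[Y]__   (p4,Y)→(p2,Y,-1)
state=p2 head=2 tape=YX[Y]Y__   (p2,Y)→(p4,_,+1)
state=p4 head=3 tape=YX_[Y]__   (p4,Y)→(p2,Y,-1)
state=p2 head=2 tape=YX[_]Y__   (p2,_)→(p4,_,-1)
state=p4 head=1 tape=Y[X]_Y__   (p4,X)→(p0,_,+1)
state=p0 head=2 tape=Y_[_]Y__   (p0,_)→(p0,X,-1)
state=p0 head=1 tape=Y[_]XY__   (p0,_)→(p0,X,-1)
state=p0 head=0 tape=[Y]XXY__   (p0,Y)→(p3,X,+1)
state=p3 head=1 tape=X[X]XY__   (p3,X)→(p1,Y,+1)
state=p1 head=2 tape=XY[X]Y__   (p1,X)→(p1,Y,+1)
state=p1 head=3 tape=XYY[Y]__   (p1,Y)→(p3,X,+1)
state=p3 head=4 tape=XYYX[_]_   (p3,_)→(p2,_,-1)
state=p2 head=3 tape=XYY[X]__   (p2,X)→(p3,X,-1)
state=p3 head=2 tape=XY[Y]X__   (p3,Y)→(p4,Y,+1)
state=p4 head=3 tape=XYY[X]__   (p4,X)→(p0,_,+1)
state=p0 head=4 tape=XYY_[_]_   (p0,_)→(p0,X,-1)
state=p0 head=3 tape=XYY[_]X_   (p0,_)→(p0,X,-1)
state=p0 head=2 tape=XY[Y]XX_   (p0,Y)→(p3,X,+1)
state=p3 head=3 tape=XYX[X]X_   (p3,X)→(p1,Y,+1)
state=p1 head=4 tape=XYXY[X]_   (p1,X)→(p1,Y,+1)
state=p1 head=5 tape=XYXYY[_]
No transition is defined for (p1, _); M halts in state p1.

p1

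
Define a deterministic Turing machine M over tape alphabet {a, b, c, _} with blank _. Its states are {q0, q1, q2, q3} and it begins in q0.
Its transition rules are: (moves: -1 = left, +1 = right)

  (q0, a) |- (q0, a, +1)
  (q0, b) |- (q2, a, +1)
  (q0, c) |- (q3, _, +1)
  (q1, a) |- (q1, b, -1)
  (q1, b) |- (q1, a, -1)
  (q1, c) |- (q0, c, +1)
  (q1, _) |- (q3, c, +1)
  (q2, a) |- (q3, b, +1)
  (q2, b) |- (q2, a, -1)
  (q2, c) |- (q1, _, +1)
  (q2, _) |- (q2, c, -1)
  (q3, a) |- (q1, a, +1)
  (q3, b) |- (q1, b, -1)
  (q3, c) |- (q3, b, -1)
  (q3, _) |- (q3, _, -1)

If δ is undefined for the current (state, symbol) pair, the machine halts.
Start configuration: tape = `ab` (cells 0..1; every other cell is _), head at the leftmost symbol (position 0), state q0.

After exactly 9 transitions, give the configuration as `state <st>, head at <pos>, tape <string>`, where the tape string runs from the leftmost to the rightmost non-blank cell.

state q1, head at -1, tape cbbb

q0 | _[a]b_   read a → write a, move +1, go to q0
q0 | _a[b]_   read b → write a, move +1, go to q2
q2 | _aa[_]   read _ → write c, move -1, go to q2
q2 | _a[a]c   read a → write b, move +1, go to q3
q3 | _ab[c]   read c → write b, move -1, go to q3
q3 | _a[b]b   read b → write b, move -1, go to q1
q1 | _[a]bb   read a → write b, move -1, go to q1
q1 | [_]bbb   read _ → write c, move +1, go to q3
q3 | c[b]bb   read b → write b, move -1, go to q1
q1 | [c]bbb
After 9 steps: state q1, head at -1, tape cbbb.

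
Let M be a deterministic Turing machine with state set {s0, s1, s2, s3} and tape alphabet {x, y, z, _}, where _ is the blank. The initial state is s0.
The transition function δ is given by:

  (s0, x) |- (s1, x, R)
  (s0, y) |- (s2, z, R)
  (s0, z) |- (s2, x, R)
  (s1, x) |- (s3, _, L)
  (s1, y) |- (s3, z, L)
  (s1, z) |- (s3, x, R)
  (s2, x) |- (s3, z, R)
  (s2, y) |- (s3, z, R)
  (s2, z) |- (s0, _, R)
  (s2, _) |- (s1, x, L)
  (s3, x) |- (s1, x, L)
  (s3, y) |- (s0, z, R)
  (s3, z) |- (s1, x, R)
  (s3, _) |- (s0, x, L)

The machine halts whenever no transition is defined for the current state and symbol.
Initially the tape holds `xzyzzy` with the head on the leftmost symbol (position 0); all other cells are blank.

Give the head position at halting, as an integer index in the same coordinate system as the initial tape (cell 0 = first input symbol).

-2

s0 | __[x]zyzzy_   read x → write x, move R, go to s1
s1 | __x[z]yzzy_   read z → write x, move R, go to s3
s3 | __xx[y]zzy_   read y → write z, move R, go to s0
s0 | __xxz[z]zy_   read z → write x, move R, go to s2
s2 | __xxzx[z]y_   read z → write _, move R, go to s0
s0 | __xxzx_[y]_   read y → write z, move R, go to s2
s2 | __xxzx_z[_]   read _ → write x, move L, go to s1
s1 | __xxzx_[z]x   read z → write x, move R, go to s3
s3 | __xxzx_x[x]   read x → write x, move L, go to s1
s1 | __xxzx_[x]x   read x → write _, move L, go to s3
s3 | __xxzx[_]_x   read _ → write x, move L, go to s0
s0 | __xxz[x]x_x   read x → write x, move R, go to s1
s1 | __xxzx[x]_x   read x → write _, move L, go to s3
s3 | __xxz[x]__x   read x → write x, move L, go to s1
s1 | __xx[z]x__x   read z → write x, move R, go to s3
s3 | __xxx[x]__x   read x → write x, move L, go to s1
s1 | __xx[x]x__x   read x → write _, move L, go to s3
s3 | __x[x]_x__x   read x → write x, move L, go to s1
s1 | __[x]x_x__x   read x → write _, move L, go to s3
s3 | _[_]_x_x__x   read _ → write x, move L, go to s0
s0 | [_]x_x_x__x
At halt the head is at cell -2.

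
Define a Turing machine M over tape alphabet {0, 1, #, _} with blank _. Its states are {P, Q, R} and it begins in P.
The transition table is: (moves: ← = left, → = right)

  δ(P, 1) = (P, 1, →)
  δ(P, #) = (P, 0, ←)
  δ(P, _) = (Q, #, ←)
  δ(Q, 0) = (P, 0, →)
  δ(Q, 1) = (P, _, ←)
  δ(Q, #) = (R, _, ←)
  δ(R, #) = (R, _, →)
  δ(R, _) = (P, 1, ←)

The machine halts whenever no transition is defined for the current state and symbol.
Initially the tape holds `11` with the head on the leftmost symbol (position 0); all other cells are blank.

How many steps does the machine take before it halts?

8

P | __[1]1_   read 1 → write 1, move →, go to P
P | __1[1]_   read 1 → write 1, move →, go to P
P | __11[_]   read _ → write #, move ←, go to Q
Q | __1[1]#   read 1 → write _, move ←, go to P
P | __[1]_#   read 1 → write 1, move →, go to P
P | __1[_]#   read _ → write #, move ←, go to Q
Q | __[1]##   read 1 → write _, move ←, go to P
P | _[_]_##   read _ → write #, move ←, go to Q
Q | [_]#_##
M halts after 8 transitions.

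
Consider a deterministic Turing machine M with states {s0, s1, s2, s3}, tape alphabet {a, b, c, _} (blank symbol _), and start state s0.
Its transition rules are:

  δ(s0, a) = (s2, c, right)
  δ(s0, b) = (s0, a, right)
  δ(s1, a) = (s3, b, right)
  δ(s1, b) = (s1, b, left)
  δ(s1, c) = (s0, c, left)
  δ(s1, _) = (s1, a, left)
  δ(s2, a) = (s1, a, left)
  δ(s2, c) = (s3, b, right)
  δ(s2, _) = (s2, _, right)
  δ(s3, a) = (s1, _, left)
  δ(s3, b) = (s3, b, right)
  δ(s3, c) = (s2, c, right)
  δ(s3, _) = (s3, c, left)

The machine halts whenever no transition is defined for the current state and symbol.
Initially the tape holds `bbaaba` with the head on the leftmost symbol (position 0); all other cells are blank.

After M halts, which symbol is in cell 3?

c

s0 | [b]baaba   read b → write a, move right, go to s0
s0 | a[b]aaba   read b → write a, move right, go to s0
s0 | aa[a]aba   read a → write c, move right, go to s2
s2 | aac[a]ba   read a → write a, move left, go to s1
s1 | aa[c]aba   read c → write c, move left, go to s0
s0 | a[a]caba   read a → write c, move right, go to s2
s2 | ac[c]aba   read c → write b, move right, go to s3
s3 | acb[a]ba   read a → write _, move left, go to s1
s1 | ac[b]_ba   read b → write b, move left, go to s1
s1 | a[c]b_ba   read c → write c, move left, go to s0
s0 | [a]cb_ba   read a → write c, move right, go to s2
s2 | c[c]b_ba   read c → write b, move right, go to s3
s3 | cb[b]_ba   read b → write b, move right, go to s3
s3 | cbb[_]ba   read _ → write c, move left, go to s3
s3 | cb[b]cba   read b → write b, move right, go to s3
s3 | cbb[c]ba   read c → write c, move right, go to s2
s2 | cbbc[b]a
Cell 3 holds c when M halts.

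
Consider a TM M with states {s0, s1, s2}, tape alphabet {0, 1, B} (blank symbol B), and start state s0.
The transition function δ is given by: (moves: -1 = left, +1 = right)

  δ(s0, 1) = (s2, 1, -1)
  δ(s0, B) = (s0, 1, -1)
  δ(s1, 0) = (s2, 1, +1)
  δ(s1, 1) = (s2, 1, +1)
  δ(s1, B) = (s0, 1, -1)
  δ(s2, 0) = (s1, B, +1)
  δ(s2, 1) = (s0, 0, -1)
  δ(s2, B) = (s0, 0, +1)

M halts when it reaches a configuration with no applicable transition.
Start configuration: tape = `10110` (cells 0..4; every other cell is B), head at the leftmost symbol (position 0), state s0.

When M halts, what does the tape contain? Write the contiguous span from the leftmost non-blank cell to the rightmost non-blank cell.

state=s0 head=0 tape=B[1]0110BB   (s0,1)→(s2,1,-1)
state=s2 head=-1 tape=[B]10110BB   (s2,B)→(s0,0,+1)
state=s0 head=0 tape=0[1]0110BB   (s0,1)→(s2,1,-1)
state=s2 head=-1 tape=[0]10110BB   (s2,0)→(s1,B,+1)
state=s1 head=0 tape=B[1]0110BB   (s1,1)→(s2,1,+1)
state=s2 head=1 tape=B1[0]110BB   (s2,0)→(s1,B,+1)
state=s1 head=2 tape=B1B[1]10BB   (s1,1)→(s2,1,+1)
state=s2 head=3 tape=B1B1[1]0BB   (s2,1)→(s0,0,-1)
state=s0 head=2 tape=B1B[1]00BB   (s0,1)→(s2,1,-1)
state=s2 head=1 tape=B1[B]100BB   (s2,B)→(s0,0,+1)
state=s0 head=2 tape=B10[1]00BB   (s0,1)→(s2,1,-1)
state=s2 head=1 tape=B1[0]100BB   (s2,0)→(s1,B,+1)
state=s1 head=2 tape=B1B[1]00BB   (s1,1)→(s2,1,+1)
state=s2 head=3 tape=B1B1[0]0BB   (s2,0)→(s1,B,+1)
state=s1 head=4 tape=B1B1B[0]BB   (s1,0)→(s2,1,+1)
state=s2 head=5 tape=B1B1B1[B]B   (s2,B)→(s0,0,+1)
state=s0 head=6 tape=B1B1B10[B]   (s0,B)→(s0,1,-1)
state=s0 head=5 tape=B1B1B1[0]1
The non-blank tape span at halt is 1B1B101.

1B1B101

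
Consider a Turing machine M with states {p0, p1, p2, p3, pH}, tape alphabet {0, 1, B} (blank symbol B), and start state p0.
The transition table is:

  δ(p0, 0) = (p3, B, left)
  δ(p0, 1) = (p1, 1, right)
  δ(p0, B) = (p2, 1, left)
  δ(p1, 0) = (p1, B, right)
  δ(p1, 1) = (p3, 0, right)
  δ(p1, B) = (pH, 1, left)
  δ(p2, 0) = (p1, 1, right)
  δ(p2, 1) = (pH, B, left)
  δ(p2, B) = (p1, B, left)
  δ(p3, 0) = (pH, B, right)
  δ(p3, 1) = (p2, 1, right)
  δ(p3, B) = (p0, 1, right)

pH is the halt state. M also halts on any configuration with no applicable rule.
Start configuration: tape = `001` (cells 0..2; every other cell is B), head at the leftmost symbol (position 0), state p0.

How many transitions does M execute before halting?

4

state=p0 head=0 tape=BB[0]01   (p0,0)→(p3,B,left)
state=p3 head=-1 tape=B[B]B01   (p3,B)→(p0,1,right)
state=p0 head=0 tape=B1[B]01   (p0,B)→(p2,1,left)
state=p2 head=-1 tape=B[1]101   (p2,1)→(pH,B,left)
state=pH head=-2 tape=[B]B101
M halts after 4 transitions.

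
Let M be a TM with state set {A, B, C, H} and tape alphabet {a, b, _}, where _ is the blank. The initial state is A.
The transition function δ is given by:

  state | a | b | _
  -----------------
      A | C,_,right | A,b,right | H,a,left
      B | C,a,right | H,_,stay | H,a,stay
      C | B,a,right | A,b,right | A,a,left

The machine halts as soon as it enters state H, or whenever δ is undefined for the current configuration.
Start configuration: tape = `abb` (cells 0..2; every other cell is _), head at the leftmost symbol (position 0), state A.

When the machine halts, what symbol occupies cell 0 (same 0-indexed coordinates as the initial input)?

A | [a]bb_   read a → write _, move right, go to C
C | _[b]b_   read b → write b, move right, go to A
A | _b[b]_   read b → write b, move right, go to A
A | _bb[_]   read _ → write a, move left, go to H
H | _b[b]a
Cell 0 holds _ when M halts.

_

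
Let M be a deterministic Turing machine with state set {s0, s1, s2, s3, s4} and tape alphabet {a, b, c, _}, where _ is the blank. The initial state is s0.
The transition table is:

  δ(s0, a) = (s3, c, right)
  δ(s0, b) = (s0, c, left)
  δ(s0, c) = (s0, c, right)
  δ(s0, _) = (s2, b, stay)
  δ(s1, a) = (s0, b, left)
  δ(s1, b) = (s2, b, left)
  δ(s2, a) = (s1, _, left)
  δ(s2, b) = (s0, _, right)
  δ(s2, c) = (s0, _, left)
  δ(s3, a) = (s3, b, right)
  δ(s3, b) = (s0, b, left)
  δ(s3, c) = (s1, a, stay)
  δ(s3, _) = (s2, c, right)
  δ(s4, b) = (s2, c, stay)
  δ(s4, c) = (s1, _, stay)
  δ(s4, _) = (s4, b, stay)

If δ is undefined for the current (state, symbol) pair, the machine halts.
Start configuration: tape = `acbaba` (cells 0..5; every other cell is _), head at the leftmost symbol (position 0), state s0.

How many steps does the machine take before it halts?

state=s0 head=0 tape=[a]cbaba__   (s0,a)→(s3,c,right)
state=s3 head=1 tape=c[c]baba__   (s3,c)→(s1,a,stay)
state=s1 head=1 tape=c[a]baba__   (s1,a)→(s0,b,left)
state=s0 head=0 tape=[c]bbaba__   (s0,c)→(s0,c,right)
state=s0 head=1 tape=c[b]baba__   (s0,b)→(s0,c,left)
state=s0 head=0 tape=[c]cbaba__   (s0,c)→(s0,c,right)
state=s0 head=1 tape=c[c]baba__   (s0,c)→(s0,c,right)
state=s0 head=2 tape=cc[b]aba__   (s0,b)→(s0,c,left)
state=s0 head=1 tape=c[c]caba__   (s0,c)→(s0,c,right)
state=s0 head=2 tape=cc[c]aba__   (s0,c)→(s0,c,right)
state=s0 head=3 tape=ccc[a]ba__   (s0,a)→(s3,c,right)
state=s3 head=4 tape=cccc[b]a__   (s3,b)→(s0,b,left)
state=s0 head=3 tape=ccc[c]ba__   (s0,c)→(s0,c,right)
state=s0 head=4 tape=cccc[b]a__   (s0,b)→(s0,c,left)
state=s0 head=3 tape=ccc[c]ca__   (s0,c)→(s0,c,right)
state=s0 head=4 tape=cccc[c]a__   (s0,c)→(s0,c,right)
state=s0 head=5 tape=ccccc[a]__   (s0,a)→(s3,c,right)
state=s3 head=6 tape=cccccc[_]_   (s3,_)→(s2,c,right)
state=s2 head=7 tape=ccccccc[_]
M halts after 18 transitions.

18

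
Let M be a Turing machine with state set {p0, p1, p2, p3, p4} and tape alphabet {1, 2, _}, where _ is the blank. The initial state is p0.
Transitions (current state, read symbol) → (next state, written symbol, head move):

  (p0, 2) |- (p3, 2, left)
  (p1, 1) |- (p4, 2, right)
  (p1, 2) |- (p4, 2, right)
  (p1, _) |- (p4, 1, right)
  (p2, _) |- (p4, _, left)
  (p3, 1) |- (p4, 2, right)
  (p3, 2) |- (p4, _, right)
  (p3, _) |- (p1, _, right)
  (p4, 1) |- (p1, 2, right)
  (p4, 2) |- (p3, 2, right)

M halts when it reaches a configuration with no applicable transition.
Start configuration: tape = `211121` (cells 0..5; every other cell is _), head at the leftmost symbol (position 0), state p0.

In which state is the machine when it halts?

p4

state=p0 head=0 tape=_[2]11121__   (p0,2)→(p3,2,left)
state=p3 head=-1 tape=[_]211121__   (p3,_)→(p1,_,right)
state=p1 head=0 tape=_[2]11121__   (p1,2)→(p4,2,right)
state=p4 head=1 tape=_2[1]1121__   (p4,1)→(p1,2,right)
state=p1 head=2 tape=_22[1]121__   (p1,1)→(p4,2,right)
state=p4 head=3 tape=_222[1]21__   (p4,1)→(p1,2,right)
state=p1 head=4 tape=_2222[2]1__   (p1,2)→(p4,2,right)
state=p4 head=5 tape=_22222[1]__   (p4,1)→(p1,2,right)
state=p1 head=6 tape=_222222[_]_   (p1,_)→(p4,1,right)
state=p4 head=7 tape=_2222221[_]
No transition is defined for (p4, _); M halts in state p4.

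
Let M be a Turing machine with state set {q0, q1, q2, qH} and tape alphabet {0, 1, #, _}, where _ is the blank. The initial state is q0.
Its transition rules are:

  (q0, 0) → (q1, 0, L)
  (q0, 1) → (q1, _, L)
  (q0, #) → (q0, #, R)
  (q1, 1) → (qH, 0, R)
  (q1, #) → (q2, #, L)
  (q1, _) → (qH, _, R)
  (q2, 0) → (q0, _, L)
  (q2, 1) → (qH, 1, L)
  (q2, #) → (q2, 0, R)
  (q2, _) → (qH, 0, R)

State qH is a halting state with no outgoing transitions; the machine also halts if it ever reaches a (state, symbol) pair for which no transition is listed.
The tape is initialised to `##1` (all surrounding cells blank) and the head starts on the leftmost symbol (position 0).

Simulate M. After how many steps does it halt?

7

q0 | [#]#1_   read # → write #, move R, go to q0
q0 | #[#]1_   read # → write #, move R, go to q0
q0 | ##[1]_   read 1 → write _, move L, go to q1
q1 | #[#]__   read # → write #, move L, go to q2
q2 | [#]#__   read # → write 0, move R, go to q2
q2 | 0[#]__   read # → write 0, move R, go to q2
q2 | 00[_]_   read _ → write 0, move R, go to qH
qH | 000[_]
M halts after 7 transitions.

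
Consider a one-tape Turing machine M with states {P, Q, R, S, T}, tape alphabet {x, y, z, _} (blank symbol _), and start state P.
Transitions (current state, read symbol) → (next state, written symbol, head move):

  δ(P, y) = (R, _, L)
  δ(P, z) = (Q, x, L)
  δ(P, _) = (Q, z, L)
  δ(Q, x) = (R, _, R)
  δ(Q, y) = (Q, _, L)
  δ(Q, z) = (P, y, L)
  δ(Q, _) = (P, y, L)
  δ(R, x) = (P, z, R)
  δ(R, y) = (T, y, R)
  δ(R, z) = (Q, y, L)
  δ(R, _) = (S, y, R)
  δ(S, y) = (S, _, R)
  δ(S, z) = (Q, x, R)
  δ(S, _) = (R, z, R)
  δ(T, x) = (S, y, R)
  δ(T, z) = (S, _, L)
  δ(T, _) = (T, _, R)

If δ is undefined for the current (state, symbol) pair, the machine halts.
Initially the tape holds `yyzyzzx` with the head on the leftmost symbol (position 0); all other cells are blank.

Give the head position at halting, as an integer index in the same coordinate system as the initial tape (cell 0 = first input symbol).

state=P head=0 tape=__[y]yzyzzx   (P,y)→(R,_,L)
state=R head=-1 tape=_[_]_yzyzzx   (R,_)→(S,y,R)
state=S head=0 tape=_y[_]yzyzzx   (S,_)→(R,z,R)
state=R head=1 tape=_yz[y]zyzzx   (R,y)→(T,y,R)
state=T head=2 tape=_yzy[z]yzzx   (T,z)→(S,_,L)
state=S head=1 tape=_yz[y]_yzzx   (S,y)→(S,_,R)
state=S head=2 tape=_yz_[_]yzzx   (S,_)→(R,z,R)
state=R head=3 tape=_yz_z[y]zzx   (R,y)→(T,y,R)
state=T head=4 tape=_yz_zy[z]zx   (T,z)→(S,_,L)
state=S head=3 tape=_yz_z[y]_zx   (S,y)→(S,_,R)
state=S head=4 tape=_yz_z_[_]zx   (S,_)→(R,z,R)
state=R head=5 tape=_yz_z_z[z]x   (R,z)→(Q,y,L)
state=Q head=4 tape=_yz_z_[z]yx   (Q,z)→(P,y,L)
state=P head=3 tape=_yz_z[_]yyx   (P,_)→(Q,z,L)
state=Q head=2 tape=_yz_[z]zyyx   (Q,z)→(P,y,L)
state=P head=1 tape=_yz[_]yzyyx   (P,_)→(Q,z,L)
state=Q head=0 tape=_y[z]zyzyyx   (Q,z)→(P,y,L)
state=P head=-1 tape=_[y]yzyzyyx   (P,y)→(R,_,L)
state=R head=-2 tape=[_]_yzyzyyx   (R,_)→(S,y,R)
state=S head=-1 tape=y[_]yzyzyyx   (S,_)→(R,z,R)
state=R head=0 tape=yz[y]zyzyyx   (R,y)→(T,y,R)
state=T head=1 tape=yzy[z]yzyyx   (T,z)→(S,_,L)
state=S head=0 tape=yz[y]_yzyyx   (S,y)→(S,_,R)
state=S head=1 tape=yz_[_]yzyyx   (S,_)→(R,z,R)
state=R head=2 tape=yz_z[y]zyyx   (R,y)→(T,y,R)
state=T head=3 tape=yz_zy[z]yyx   (T,z)→(S,_,L)
state=S head=2 tape=yz_z[y]_yyx   (S,y)→(S,_,R)
state=S head=3 tape=yz_z_[_]yyx   (S,_)→(R,z,R)
state=R head=4 tape=yz_z_z[y]yx   (R,y)→(T,y,R)
state=T head=5 tape=yz_z_zy[y]x
At halt the head is at cell 5.

5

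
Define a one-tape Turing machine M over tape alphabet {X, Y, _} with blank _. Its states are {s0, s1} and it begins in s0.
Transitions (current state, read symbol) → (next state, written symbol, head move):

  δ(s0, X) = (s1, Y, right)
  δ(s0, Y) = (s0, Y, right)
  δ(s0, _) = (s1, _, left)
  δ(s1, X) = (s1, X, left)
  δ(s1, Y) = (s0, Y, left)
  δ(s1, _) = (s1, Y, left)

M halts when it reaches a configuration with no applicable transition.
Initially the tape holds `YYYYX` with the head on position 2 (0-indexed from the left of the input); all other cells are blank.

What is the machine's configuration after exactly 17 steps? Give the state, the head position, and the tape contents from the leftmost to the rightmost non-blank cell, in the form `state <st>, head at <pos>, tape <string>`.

state s1, head at 5, tape YYYYYY

state=s0 head=2 tape=YY[Y]YX__   (s0,Y)→(s0,Y,right)
state=s0 head=3 tape=YYY[Y]X__   (s0,Y)→(s0,Y,right)
state=s0 head=4 tape=YYYY[X]__   (s0,X)→(s1,Y,right)
state=s1 head=5 tape=YYYYY[_]_   (s1,_)→(s1,Y,left)
state=s1 head=4 tape=YYYY[Y]Y_   (s1,Y)→(s0,Y,left)
state=s0 head=3 tape=YYY[Y]YY_   (s0,Y)→(s0,Y,right)
state=s0 head=4 tape=YYYY[Y]Y_   (s0,Y)→(s0,Y,right)
state=s0 head=5 tape=YYYYY[Y]_   (s0,Y)→(s0,Y,right)
state=s0 head=6 tape=YYYYYY[_]   (s0,_)→(s1,_,left)
state=s1 head=5 tape=YYYYY[Y]_   (s1,Y)→(s0,Y,left)
state=s0 head=4 tape=YYYY[Y]Y_   (s0,Y)→(s0,Y,right)
state=s0 head=5 tape=YYYYY[Y]_   (s0,Y)→(s0,Y,right)
state=s0 head=6 tape=YYYYYY[_]   (s0,_)→(s1,_,left)
state=s1 head=5 tape=YYYYY[Y]_   (s1,Y)→(s0,Y,left)
state=s0 head=4 tape=YYYY[Y]Y_   (s0,Y)→(s0,Y,right)
state=s0 head=5 tape=YYYYY[Y]_   (s0,Y)→(s0,Y,right)
state=s0 head=6 tape=YYYYYY[_]   (s0,_)→(s1,_,left)
state=s1 head=5 tape=YYYYY[Y]_
After 17 steps: state s1, head at 5, tape YYYYYY.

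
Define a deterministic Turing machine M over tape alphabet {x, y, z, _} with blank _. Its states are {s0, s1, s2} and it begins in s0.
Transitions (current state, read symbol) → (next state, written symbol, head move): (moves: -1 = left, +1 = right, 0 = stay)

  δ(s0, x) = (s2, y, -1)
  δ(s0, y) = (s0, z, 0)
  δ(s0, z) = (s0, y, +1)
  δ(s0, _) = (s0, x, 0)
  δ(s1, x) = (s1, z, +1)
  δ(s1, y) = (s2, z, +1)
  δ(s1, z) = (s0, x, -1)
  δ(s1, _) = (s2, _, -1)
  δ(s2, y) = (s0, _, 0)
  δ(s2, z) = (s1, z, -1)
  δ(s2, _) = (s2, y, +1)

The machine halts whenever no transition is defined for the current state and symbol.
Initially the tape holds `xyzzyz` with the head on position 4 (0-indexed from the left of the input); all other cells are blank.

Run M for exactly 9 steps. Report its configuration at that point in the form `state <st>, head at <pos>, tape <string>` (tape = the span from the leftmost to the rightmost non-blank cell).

s0 | xyzz[y]z_   read y → write z, move 0, go to s0
s0 | xyzz[z]z_   read z → write y, move +1, go to s0
s0 | xyzzy[z]_   read z → write y, move +1, go to s0
s0 | xyzzyy[_]   read _ → write x, move 0, go to s0
s0 | xyzzyy[x]   read x → write y, move -1, go to s2
s2 | xyzzy[y]y   read y → write _, move 0, go to s0
s0 | xyzzy[_]y   read _ → write x, move 0, go to s0
s0 | xyzzy[x]y   read x → write y, move -1, go to s2
s2 | xyzz[y]yy   read y → write _, move 0, go to s0
s0 | xyzz[_]yy
After 9 steps: state s0, head at 4, tape xyzz_yy.

state s0, head at 4, tape xyzz_yy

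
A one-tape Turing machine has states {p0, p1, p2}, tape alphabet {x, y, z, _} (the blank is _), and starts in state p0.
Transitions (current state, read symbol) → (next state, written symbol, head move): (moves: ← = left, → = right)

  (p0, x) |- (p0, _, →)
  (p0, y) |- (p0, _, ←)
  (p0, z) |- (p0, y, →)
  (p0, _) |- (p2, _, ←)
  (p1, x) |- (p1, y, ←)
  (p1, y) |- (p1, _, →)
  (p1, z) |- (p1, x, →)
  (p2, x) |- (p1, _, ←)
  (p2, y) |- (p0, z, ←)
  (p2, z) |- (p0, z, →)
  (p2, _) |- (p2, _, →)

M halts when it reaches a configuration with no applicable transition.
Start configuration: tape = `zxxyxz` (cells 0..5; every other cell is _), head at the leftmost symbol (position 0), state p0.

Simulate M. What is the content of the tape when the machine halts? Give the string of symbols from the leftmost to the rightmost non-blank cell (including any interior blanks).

y____z

p0 | [z]xxyxz   read z → write y, move →, go to p0
p0 | y[x]xyxz   read x → write _, move →, go to p0
p0 | y_[x]yxz   read x → write _, move →, go to p0
p0 | y__[y]xz   read y → write _, move ←, go to p0
p0 | y_[_]_xz   read _ → write _, move ←, go to p2
p2 | y[_]__xz   read _ → write _, move →, go to p2
p2 | y_[_]_xz   read _ → write _, move →, go to p2
p2 | y__[_]xz   read _ → write _, move →, go to p2
p2 | y___[x]z   read x → write _, move ←, go to p1
p1 | y__[_]_z
The non-blank tape span at halt is y____z.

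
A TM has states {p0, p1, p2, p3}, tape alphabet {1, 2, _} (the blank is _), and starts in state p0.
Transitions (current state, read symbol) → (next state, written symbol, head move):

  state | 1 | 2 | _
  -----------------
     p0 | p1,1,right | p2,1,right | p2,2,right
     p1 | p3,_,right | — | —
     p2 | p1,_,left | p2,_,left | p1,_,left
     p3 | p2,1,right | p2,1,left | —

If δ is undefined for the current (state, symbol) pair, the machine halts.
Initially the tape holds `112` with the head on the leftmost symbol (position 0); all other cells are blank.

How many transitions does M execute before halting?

5

state=p0 head=0 tape=[1]12   (p0,1)→(p1,1,right)
state=p1 head=1 tape=1[1]2   (p1,1)→(p3,_,right)
state=p3 head=2 tape=1_[2]   (p3,2)→(p2,1,left)
state=p2 head=1 tape=1[_]1   (p2,_)→(p1,_,left)
state=p1 head=0 tape=[1]_1   (p1,1)→(p3,_,right)
state=p3 head=1 tape=_[_]1
M halts after 5 transitions.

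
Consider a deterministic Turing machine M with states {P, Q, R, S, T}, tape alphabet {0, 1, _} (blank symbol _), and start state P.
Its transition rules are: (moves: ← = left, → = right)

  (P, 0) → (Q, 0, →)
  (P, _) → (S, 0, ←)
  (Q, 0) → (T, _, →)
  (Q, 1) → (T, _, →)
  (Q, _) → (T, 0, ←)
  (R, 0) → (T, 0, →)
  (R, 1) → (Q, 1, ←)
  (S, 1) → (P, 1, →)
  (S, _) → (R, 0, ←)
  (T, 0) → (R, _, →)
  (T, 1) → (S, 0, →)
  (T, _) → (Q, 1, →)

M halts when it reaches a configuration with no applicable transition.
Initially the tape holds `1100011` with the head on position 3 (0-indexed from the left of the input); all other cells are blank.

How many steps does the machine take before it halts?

P | 110[0]011____   read 0 → write 0, move →, go to Q
Q | 1100[0]11____   read 0 → write _, move →, go to T
T | 1100_[1]1____   read 1 → write 0, move →, go to S
S | 1100_0[1]____   read 1 → write 1, move →, go to P
P | 1100_01[_]___   read _ → write 0, move ←, go to S
S | 1100_0[1]0___   read 1 → write 1, move →, go to P
P | 1100_01[0]___   read 0 → write 0, move →, go to Q
Q | 1100_010[_]__   read _ → write 0, move ←, go to T
T | 1100_01[0]0__   read 0 → write _, move →, go to R
R | 1100_01_[0]__   read 0 → write 0, move →, go to T
T | 1100_01_0[_]_   read _ → write 1, move →, go to Q
Q | 1100_01_01[_]   read _ → write 0, move ←, go to T
T | 1100_01_0[1]0   read 1 → write 0, move →, go to S
S | 1100_01_00[0]
M halts after 13 transitions.

13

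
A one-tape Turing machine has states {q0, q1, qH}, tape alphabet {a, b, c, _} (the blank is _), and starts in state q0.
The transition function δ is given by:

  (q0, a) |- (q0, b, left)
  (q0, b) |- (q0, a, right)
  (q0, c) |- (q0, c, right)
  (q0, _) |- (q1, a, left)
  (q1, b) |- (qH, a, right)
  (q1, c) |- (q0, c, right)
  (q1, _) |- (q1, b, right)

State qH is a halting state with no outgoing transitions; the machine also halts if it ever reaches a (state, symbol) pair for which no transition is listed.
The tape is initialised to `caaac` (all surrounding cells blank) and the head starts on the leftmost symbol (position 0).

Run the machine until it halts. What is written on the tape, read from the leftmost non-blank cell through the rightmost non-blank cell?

caaacaa

state=q0 head=0 tape=[c]aaac__   (q0,c)→(q0,c,right)
state=q0 head=1 tape=c[a]aac__   (q0,a)→(q0,b,left)
state=q0 head=0 tape=[c]baac__   (q0,c)→(q0,c,right)
state=q0 head=1 tape=c[b]aac__   (q0,b)→(q0,a,right)
state=q0 head=2 tape=ca[a]ac__   (q0,a)→(q0,b,left)
state=q0 head=1 tape=c[a]bac__   (q0,a)→(q0,b,left)
state=q0 head=0 tape=[c]bbac__   (q0,c)→(q0,c,right)
state=q0 head=1 tape=c[b]bac__   (q0,b)→(q0,a,right)
state=q0 head=2 tape=ca[b]ac__   (q0,b)→(q0,a,right)
state=q0 head=3 tape=caa[a]c__   (q0,a)→(q0,b,left)
state=q0 head=2 tape=ca[a]bc__   (q0,a)→(q0,b,left)
state=q0 head=1 tape=c[a]bbc__   (q0,a)→(q0,b,left)
state=q0 head=0 tape=[c]bbbc__   (q0,c)→(q0,c,right)
state=q0 head=1 tape=c[b]bbc__   (q0,b)→(q0,a,right)
state=q0 head=2 tape=ca[b]bc__   (q0,b)→(q0,a,right)
state=q0 head=3 tape=caa[b]c__   (q0,b)→(q0,a,right)
state=q0 head=4 tape=caaa[c]__   (q0,c)→(q0,c,right)
state=q0 head=5 tape=caaac[_]_   (q0,_)→(q1,a,left)
state=q1 head=4 tape=caaa[c]a_   (q1,c)→(q0,c,right)
state=q0 head=5 tape=caaac[a]_   (q0,a)→(q0,b,left)
state=q0 head=4 tape=caaa[c]b_   (q0,c)→(q0,c,right)
state=q0 head=5 tape=caaac[b]_   (q0,b)→(q0,a,right)
state=q0 head=6 tape=caaaca[_]   (q0,_)→(q1,a,left)
state=q1 head=5 tape=caaac[a]a
The non-blank tape span at halt is caaacaa.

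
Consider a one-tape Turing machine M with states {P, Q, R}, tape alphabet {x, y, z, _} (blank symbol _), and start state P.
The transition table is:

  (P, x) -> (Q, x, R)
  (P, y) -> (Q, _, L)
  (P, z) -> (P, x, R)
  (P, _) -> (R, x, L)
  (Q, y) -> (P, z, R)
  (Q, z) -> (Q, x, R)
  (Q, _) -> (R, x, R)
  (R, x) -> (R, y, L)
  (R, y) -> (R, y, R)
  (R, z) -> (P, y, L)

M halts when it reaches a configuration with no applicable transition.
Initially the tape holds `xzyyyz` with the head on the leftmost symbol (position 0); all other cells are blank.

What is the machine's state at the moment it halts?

state=P head=0 tape=[x]zyyyz   (P,x)→(Q,x,R)
state=Q head=1 tape=x[z]yyyz   (Q,z)→(Q,x,R)
state=Q head=2 tape=xx[y]yyz   (Q,y)→(P,z,R)
state=P head=3 tape=xxz[y]yz   (P,y)→(Q,_,L)
state=Q head=2 tape=xx[z]_yz   (Q,z)→(Q,x,R)
state=Q head=3 tape=xxx[_]yz   (Q,_)→(R,x,R)
state=R head=4 tape=xxxx[y]z   (R,y)→(R,y,R)
state=R head=5 tape=xxxxy[z]   (R,z)→(P,y,L)
state=P head=4 tape=xxxx[y]y   (P,y)→(Q,_,L)
state=Q head=3 tape=xxx[x]_y
No transition is defined for (Q, x); M halts in state Q.

Q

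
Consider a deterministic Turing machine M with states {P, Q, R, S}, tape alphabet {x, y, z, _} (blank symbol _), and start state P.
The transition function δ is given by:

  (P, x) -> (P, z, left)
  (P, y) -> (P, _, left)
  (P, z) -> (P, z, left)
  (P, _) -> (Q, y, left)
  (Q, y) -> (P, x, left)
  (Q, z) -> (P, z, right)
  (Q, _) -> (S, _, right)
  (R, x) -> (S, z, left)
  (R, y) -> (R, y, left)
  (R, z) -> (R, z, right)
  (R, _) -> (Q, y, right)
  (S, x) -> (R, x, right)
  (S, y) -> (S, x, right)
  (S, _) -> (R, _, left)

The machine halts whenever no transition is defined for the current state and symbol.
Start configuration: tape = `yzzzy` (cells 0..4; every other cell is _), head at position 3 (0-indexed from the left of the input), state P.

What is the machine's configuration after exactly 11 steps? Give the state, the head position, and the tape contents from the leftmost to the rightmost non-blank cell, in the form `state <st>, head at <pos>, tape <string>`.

state=P head=3 tape=___yzz[z]y   (P,z)→(P,z,left)
state=P head=2 tape=___yz[z]zy   (P,z)→(P,z,left)
state=P head=1 tape=___y[z]zzy   (P,z)→(P,z,left)
state=P head=0 tape=___[y]zzzy   (P,y)→(P,_,left)
state=P head=-1 tape=__[_]_zzzy   (P,_)→(Q,y,left)
state=Q head=-2 tape=_[_]y_zzzy   (Q,_)→(S,_,right)
state=S head=-1 tape=__[y]_zzzy   (S,y)→(S,x,right)
state=S head=0 tape=__x[_]zzzy   (S,_)→(R,_,left)
state=R head=-1 tape=__[x]_zzzy   (R,x)→(S,z,left)
state=S head=-2 tape=_[_]z_zzzy   (S,_)→(R,_,left)
state=R head=-3 tape=[_]_z_zzzy   (R,_)→(Q,y,right)
state=Q head=-2 tape=y[_]z_zzzy
After 11 steps: state Q, head at -2, tape y_z_zzzy.

state Q, head at -2, tape y_z_zzzy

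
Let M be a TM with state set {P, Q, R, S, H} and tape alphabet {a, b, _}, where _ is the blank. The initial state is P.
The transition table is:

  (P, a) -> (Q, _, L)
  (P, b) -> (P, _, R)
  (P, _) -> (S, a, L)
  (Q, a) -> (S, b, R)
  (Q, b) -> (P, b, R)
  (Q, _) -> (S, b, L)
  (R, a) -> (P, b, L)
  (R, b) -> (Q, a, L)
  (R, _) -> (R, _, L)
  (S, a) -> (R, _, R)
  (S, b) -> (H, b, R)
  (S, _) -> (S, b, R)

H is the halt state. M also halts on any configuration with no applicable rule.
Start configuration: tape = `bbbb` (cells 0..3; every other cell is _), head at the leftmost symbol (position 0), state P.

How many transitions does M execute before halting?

state=P head=0 tape=[b]bbb__   (P,b)→(P,_,R)
state=P head=1 tape=_[b]bb__   (P,b)→(P,_,R)
state=P head=2 tape=__[b]b__   (P,b)→(P,_,R)
state=P head=3 tape=___[b]__   (P,b)→(P,_,R)
state=P head=4 tape=____[_]_   (P,_)→(S,a,L)
state=S head=3 tape=___[_]a_   (S,_)→(S,b,R)
state=S head=4 tape=___b[a]_   (S,a)→(R,_,R)
state=R head=5 tape=___b_[_]   (R,_)→(R,_,L)
state=R head=4 tape=___b[_]_   (R,_)→(R,_,L)
state=R head=3 tape=___[b]__   (R,b)→(Q,a,L)
state=Q head=2 tape=__[_]a__   (Q,_)→(S,b,L)
state=S head=1 tape=_[_]ba__   (S,_)→(S,b,R)
state=S head=2 tape=_b[b]a__   (S,b)→(H,b,R)
state=H head=3 tape=_bb[a]__
M halts after 13 transitions.

13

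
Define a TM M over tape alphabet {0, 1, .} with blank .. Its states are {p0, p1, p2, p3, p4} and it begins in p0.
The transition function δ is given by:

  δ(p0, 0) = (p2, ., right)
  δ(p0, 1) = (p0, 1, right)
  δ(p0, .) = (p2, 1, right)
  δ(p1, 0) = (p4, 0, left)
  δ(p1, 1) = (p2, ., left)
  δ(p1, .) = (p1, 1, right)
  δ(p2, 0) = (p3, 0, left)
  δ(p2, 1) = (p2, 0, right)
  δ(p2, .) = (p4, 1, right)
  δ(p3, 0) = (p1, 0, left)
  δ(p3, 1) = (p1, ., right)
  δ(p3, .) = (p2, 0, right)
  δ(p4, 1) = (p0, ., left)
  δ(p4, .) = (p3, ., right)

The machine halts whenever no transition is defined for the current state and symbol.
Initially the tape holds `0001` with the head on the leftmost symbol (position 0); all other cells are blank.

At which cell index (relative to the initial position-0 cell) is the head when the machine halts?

0

state=p0 head=0 tape=..[0]001   (p0,0)→(p2,.,right)
state=p2 head=1 tape=...[0]01   (p2,0)→(p3,0,left)
state=p3 head=0 tape=..[.]001   (p3,.)→(p2,0,right)
state=p2 head=1 tape=..0[0]01   (p2,0)→(p3,0,left)
state=p3 head=0 tape=..[0]001   (p3,0)→(p1,0,left)
state=p1 head=-1 tape=.[.]0001   (p1,.)→(p1,1,right)
state=p1 head=0 tape=.1[0]001   (p1,0)→(p4,0,left)
state=p4 head=-1 tape=.[1]0001   (p4,1)→(p0,.,left)
state=p0 head=-2 tape=[.].0001   (p0,.)→(p2,1,right)
state=p2 head=-1 tape=1[.]0001   (p2,.)→(p4,1,right)
state=p4 head=0 tape=11[0]001
At halt the head is at cell 0.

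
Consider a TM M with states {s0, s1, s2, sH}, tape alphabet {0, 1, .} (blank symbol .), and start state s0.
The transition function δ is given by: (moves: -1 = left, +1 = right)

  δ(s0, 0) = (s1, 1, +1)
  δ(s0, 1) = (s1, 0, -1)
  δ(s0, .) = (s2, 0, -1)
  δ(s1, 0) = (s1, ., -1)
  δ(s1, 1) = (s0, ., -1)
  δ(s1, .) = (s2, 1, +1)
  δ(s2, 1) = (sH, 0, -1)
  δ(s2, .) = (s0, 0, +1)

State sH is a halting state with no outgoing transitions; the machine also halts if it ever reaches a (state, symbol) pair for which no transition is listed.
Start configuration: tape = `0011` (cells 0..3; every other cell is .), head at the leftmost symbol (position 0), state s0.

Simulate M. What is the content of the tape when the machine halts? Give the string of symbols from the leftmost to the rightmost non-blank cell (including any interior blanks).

s0 | .....[0]011..   read 0 → write 1, move +1, go to s1
s1 | .....1[0]11..   read 0 → write ., move -1, go to s1
s1 | .....[1].11..   read 1 → write ., move -1, go to s0
s0 | ....[.]..11..   read . → write 0, move -1, go to s2
s2 | ...[.]0..11..   read . → write 0, move +1, go to s0
s0 | ...0[0]..11..   read 0 → write 1, move +1, go to s1
s1 | ...01[.].11..   read . → write 1, move +1, go to s2
s2 | ...011[.]11..   read . → write 0, move +1, go to s0
s0 | ...0110[1]1..   read 1 → write 0, move -1, go to s1
s1 | ...011[0]01..   read 0 → write ., move -1, go to s1
s1 | ...01[1].01..   read 1 → write ., move -1, go to s0
s0 | ...0[1]..01..   read 1 → write 0, move -1, go to s1
s1 | ...[0]0..01..   read 0 → write ., move -1, go to s1
s1 | ..[.].0..01..   read . → write 1, move +1, go to s2
s2 | ..1[.]0..01..   read . → write 0, move +1, go to s0
s0 | ..10[0]..01..   read 0 → write 1, move +1, go to s1
s1 | ..101[.].01..   read . → write 1, move +1, go to s2
s2 | ..1011[.]01..   read . → write 0, move +1, go to s0
s0 | ..10110[0]1..   read 0 → write 1, move +1, go to s1
s1 | ..101101[1]..   read 1 → write ., move -1, go to s0
s0 | ..10110[1]...   read 1 → write 0, move -1, go to s1
s1 | ..1011[0]0...   read 0 → write ., move -1, go to s1
s1 | ..101[1].0...   read 1 → write ., move -1, go to s0
s0 | ..10[1]..0...   read 1 → write 0, move -1, go to s1
s1 | ..1[0]0..0...   read 0 → write ., move -1, go to s1
s1 | ..[1].0..0...   read 1 → write ., move -1, go to s0
s0 | .[.]..0..0...   read . → write 0, move -1, go to s2
s2 | [.]0..0..0...   read . → write 0, move +1, go to s0
s0 | 0[0]..0..0...   read 0 → write 1, move +1, go to s1
s1 | 01[.].0..0...   read . → write 1, move +1, go to s2
s2 | 011[.]0..0...   read . → write 0, move +1, go to s0
s0 | 0110[0]..0...   read 0 → write 1, move +1, go to s1
s1 | 01101[.].0...   read . → write 1, move +1, go to s2
s2 | 011011[.]0...   read . → write 0, move +1, go to s0
s0 | 0110110[0]...   read 0 → write 1, move +1, go to s1
s1 | 01101101[.]..   read . → write 1, move +1, go to s2
s2 | 011011011[.].   read . → write 0, move +1, go to s0
s0 | 0110110110[.]   read . → write 0, move -1, go to s2
s2 | 011011011[0]0
The non-blank tape span at halt is 01101101100.

01101101100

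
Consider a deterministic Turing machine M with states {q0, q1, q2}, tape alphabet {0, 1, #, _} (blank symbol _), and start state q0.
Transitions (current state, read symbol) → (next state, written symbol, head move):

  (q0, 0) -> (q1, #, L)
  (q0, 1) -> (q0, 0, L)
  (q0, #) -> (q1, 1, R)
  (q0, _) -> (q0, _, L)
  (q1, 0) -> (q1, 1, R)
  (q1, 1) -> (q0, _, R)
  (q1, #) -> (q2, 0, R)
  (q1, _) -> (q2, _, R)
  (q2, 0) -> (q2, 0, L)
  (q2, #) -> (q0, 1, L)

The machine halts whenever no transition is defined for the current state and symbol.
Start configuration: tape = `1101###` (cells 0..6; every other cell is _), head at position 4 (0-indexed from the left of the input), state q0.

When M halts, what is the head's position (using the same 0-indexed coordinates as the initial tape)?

state=q0 head=4 tape=1101[#]##_   (q0,#)→(q1,1,R)
state=q1 head=5 tape=11011[#]#_   (q1,#)→(q2,0,R)
state=q2 head=6 tape=110110[#]_   (q2,#)→(q0,1,L)
state=q0 head=5 tape=11011[0]1_   (q0,0)→(q1,#,L)
state=q1 head=4 tape=1101[1]#1_   (q1,1)→(q0,_,R)
state=q0 head=5 tape=1101_[#]1_   (q0,#)→(q1,1,R)
state=q1 head=6 tape=1101_1[1]_   (q1,1)→(q0,_,R)
state=q0 head=7 tape=1101_1_[_]   (q0,_)→(q0,_,L)
state=q0 head=6 tape=1101_1[_]_   (q0,_)→(q0,_,L)
state=q0 head=5 tape=1101_[1]__   (q0,1)→(q0,0,L)
state=q0 head=4 tape=1101[_]0__   (q0,_)→(q0,_,L)
state=q0 head=3 tape=110[1]_0__   (q0,1)→(q0,0,L)
state=q0 head=2 tape=11[0]0_0__   (q0,0)→(q1,#,L)
state=q1 head=1 tape=1[1]#0_0__   (q1,1)→(q0,_,R)
state=q0 head=2 tape=1_[#]0_0__   (q0,#)→(q1,1,R)
state=q1 head=3 tape=1_1[0]_0__   (q1,0)→(q1,1,R)
state=q1 head=4 tape=1_11[_]0__   (q1,_)→(q2,_,R)
state=q2 head=5 tape=1_11_[0]__   (q2,0)→(q2,0,L)
state=q2 head=4 tape=1_11[_]0__
At halt the head is at cell 4.

4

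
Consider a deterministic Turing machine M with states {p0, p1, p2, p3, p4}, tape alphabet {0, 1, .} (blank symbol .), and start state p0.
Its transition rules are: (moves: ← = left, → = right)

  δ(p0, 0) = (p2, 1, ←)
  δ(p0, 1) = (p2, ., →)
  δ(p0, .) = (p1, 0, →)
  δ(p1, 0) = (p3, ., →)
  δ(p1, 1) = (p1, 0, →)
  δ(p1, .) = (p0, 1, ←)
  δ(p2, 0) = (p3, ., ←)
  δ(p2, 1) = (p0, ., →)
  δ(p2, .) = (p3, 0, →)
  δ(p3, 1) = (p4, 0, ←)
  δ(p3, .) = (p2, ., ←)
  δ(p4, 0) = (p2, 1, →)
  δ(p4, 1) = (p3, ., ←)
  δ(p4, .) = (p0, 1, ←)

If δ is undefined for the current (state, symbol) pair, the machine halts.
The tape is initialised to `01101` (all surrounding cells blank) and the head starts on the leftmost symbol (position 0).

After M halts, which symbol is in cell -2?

state=p0 head=0 tape=...[0]1101   (p0,0)→(p2,1,←)
state=p2 head=-1 tape=..[.]11101   (p2,.)→(p3,0,→)
state=p3 head=0 tape=..0[1]1101   (p3,1)→(p4,0,←)
state=p4 head=-1 tape=..[0]01101   (p4,0)→(p2,1,→)
state=p2 head=0 tape=..1[0]1101   (p2,0)→(p3,.,←)
state=p3 head=-1 tape=..[1].1101   (p3,1)→(p4,0,←)
state=p4 head=-2 tape=.[.]0.1101   (p4,.)→(p0,1,←)
state=p0 head=-3 tape=[.]10.1101   (p0,.)→(p1,0,→)
state=p1 head=-2 tape=0[1]0.1101   (p1,1)→(p1,0,→)
state=p1 head=-1 tape=00[0].1101   (p1,0)→(p3,.,→)
state=p3 head=0 tape=00.[.]1101   (p3,.)→(p2,.,←)
state=p2 head=-1 tape=00[.].1101   (p2,.)→(p3,0,→)
state=p3 head=0 tape=000[.]1101   (p3,.)→(p2,.,←)
state=p2 head=-1 tape=00[0].1101   (p2,0)→(p3,.,←)
state=p3 head=-2 tape=0[0]..1101
Cell -2 holds 0 when M halts.

0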